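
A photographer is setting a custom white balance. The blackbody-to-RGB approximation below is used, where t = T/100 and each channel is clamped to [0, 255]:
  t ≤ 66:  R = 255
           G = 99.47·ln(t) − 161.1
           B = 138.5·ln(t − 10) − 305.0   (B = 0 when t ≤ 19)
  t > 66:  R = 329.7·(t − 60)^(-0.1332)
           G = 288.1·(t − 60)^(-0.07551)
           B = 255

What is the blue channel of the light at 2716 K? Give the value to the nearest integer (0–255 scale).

t = 2716/100 = 27.16; the t ≤ 66 branch applies.
B = 138.5·ln(27.16 − 10) − 305.0 = 138.5·ln 17.16 − 305.0 = 138.5·2.8426 − 305.0 = 88.697.
Rounded: 89.

89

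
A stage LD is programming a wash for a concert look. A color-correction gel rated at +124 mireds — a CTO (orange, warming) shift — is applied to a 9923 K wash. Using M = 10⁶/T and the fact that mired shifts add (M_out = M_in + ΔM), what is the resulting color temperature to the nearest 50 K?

M_in = 10⁶/9923 = 100.78 mireds.
M_out = 100.78 + (+124) = 224.78 mireds.
T_out = 10⁶/224.78 = 4448.9 K → 4450 K.

4450 K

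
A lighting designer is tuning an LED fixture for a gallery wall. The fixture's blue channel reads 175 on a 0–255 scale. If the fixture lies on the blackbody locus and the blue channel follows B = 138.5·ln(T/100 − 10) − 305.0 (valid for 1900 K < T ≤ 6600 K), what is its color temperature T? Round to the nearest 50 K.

4200 K

ln(t − 10) = (175 + 305.0) / 138.5 = 3.4657.
t − 10 = e^3.4657 = 31.999, so t = 41.999.
T = 100·t = 4200 K → 4200 K to the nearest 50 K.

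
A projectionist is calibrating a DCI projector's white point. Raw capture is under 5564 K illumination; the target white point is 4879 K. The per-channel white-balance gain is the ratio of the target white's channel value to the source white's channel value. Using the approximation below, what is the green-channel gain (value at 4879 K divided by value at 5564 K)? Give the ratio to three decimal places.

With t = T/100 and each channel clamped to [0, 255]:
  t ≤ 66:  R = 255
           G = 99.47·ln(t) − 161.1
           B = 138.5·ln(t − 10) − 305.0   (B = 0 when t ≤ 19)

0.945

At 5564 K (t = 55.64):
  G = 99.47·ln 55.64 − 161.1 = 99.47·4.0189 − 161.1 = 238.660.
At 4879 K (t = 48.79):
  G = 99.47·ln 48.79 − 161.1 = 99.47·3.8875 − 161.1 = 225.592.
Gain = 225.592 / 238.660 = 0.9452 → 0.945.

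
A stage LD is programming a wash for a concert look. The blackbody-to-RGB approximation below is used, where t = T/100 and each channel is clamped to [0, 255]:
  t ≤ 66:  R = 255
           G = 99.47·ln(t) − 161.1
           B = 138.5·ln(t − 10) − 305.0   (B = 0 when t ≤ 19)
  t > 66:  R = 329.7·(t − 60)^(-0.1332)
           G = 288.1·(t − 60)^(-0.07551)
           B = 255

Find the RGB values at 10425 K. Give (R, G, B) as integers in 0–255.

(199, 216, 255)

t = 10425/100 = 104.25; the t > 66 branch applies.
R = 329.7·(104.25 − 60)^(-0.1332) = 329.7·44.25^(-0.1332) = 329.7·0.60362 = 199.014.
G = 288.1·(104.25 − 60)^(-0.07551) = 288.1·44.25^(-0.07551) = 288.1·0.75113 = 216.402.
B = 255 by definition for t > 66.
Rounded: (199, 216, 255).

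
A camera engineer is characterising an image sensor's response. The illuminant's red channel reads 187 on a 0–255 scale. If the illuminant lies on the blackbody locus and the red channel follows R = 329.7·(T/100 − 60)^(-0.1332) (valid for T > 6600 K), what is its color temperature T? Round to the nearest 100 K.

(t − 60)^(-0.1332) = 187/329.7 = 0.56718.
t − 60 = 0.56718^(1/-0.1332) = 0.56718^(-7.508) = 70.620, so t = 130.620.
T = 100·t = 13062 K → 13100 K to the nearest 100 K.

13100 K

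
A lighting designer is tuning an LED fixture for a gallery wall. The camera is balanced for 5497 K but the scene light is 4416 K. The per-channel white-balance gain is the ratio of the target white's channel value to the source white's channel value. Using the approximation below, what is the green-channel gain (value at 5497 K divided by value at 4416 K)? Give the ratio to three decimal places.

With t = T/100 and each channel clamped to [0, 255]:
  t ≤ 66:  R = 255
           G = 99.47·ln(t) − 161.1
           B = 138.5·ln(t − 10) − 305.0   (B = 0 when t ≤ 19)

1.101

At 4416 K (t = 44.16):
  G = 99.47·ln 44.16 − 161.1 = 99.47·3.7878 − 161.1 = 215.674.
At 5497 K (t = 54.97):
  G = 99.47·ln 54.97 − 161.1 = 99.47·4.0068 − 161.1 = 237.455.
Gain = 237.455 / 215.674 = 1.1010 → 1.101.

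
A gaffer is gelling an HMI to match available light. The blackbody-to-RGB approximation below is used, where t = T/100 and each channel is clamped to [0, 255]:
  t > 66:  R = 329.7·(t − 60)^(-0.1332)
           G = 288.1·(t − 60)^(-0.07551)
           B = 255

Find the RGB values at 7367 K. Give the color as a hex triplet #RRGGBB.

t = 7367/100 = 73.67; the t > 66 branch applies.
R = 329.7·(73.67 − 60)^(-0.1332) = 329.7·13.67^(-0.1332) = 329.7·0.70586 = 232.720.
G = 288.1·(73.67 − 60)^(-0.07551) = 288.1·13.67^(-0.07551) = 288.1·0.82080 = 236.473.
B = 255 by definition for t > 66.
Rounded: (233, 236, 255).
In hex: #E9ECFF.

#E9ECFF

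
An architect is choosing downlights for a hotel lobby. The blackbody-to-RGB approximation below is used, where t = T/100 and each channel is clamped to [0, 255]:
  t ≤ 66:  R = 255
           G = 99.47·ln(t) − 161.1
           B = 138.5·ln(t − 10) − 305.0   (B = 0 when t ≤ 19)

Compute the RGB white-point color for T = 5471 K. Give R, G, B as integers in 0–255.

R=255, G=237, B=221

t = 5471/100 = 54.71; the t ≤ 66 branch applies.
R = 255 by definition for t ≤ 66.
G = 99.47·ln 54.71 − 161.1 = 99.47·4.0020 − 161.1 = 236.984.
B = 138.5·ln(54.71 − 10) − 305.0 = 138.5·ln 44.71 − 305.0 = 138.5·3.8002 − 305.0 = 221.327.
Rounded: (255, 237, 221).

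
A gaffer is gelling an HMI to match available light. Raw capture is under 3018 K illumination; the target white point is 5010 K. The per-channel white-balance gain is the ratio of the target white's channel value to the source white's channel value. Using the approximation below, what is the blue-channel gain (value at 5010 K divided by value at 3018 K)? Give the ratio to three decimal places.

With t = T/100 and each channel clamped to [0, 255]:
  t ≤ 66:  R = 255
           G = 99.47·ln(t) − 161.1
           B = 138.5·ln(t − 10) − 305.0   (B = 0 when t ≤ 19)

1.856

At 3018 K (t = 30.18):
  B = 138.5·ln(30.18 − 10) − 305.0 = 138.5·ln 20.18 − 305.0 = 138.5·3.0047 − 305.0 = 111.150.
At 5010 K (t = 50.1):
  B = 138.5·ln(50.1 − 10) − 305.0 = 138.5·ln 40.1 − 305.0 = 138.5·3.6914 − 305.0 = 206.256.
Gain = 206.256 / 111.150 = 1.8557 → 1.856.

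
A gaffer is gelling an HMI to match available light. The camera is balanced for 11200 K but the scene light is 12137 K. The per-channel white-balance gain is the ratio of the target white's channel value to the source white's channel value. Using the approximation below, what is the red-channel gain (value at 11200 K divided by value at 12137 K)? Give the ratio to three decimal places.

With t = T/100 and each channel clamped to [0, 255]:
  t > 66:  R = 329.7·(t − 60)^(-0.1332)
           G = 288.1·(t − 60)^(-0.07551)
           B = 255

At 12137 K (t = 121.37):
  R = 329.7·(121.37 − 60)^(-0.1332) = 329.7·61.37^(-0.1332) = 329.7·0.57789 = 190.530.
At 11200 K (t = 112):
  R = 329.7·(112 − 60)^(-0.1332) = 329.7·52^(-0.1332) = 329.7·0.59078 = 194.781.
Gain = 194.781 / 190.530 = 1.0223 → 1.022.

1.022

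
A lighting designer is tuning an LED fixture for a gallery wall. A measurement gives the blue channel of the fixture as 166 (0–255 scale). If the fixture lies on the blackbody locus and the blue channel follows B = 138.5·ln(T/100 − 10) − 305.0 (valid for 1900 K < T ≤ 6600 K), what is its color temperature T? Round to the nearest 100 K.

ln(t − 10) = (166 + 305.0) / 138.5 = 3.4007.
t − 10 = e^3.4007 = 29.986, so t = 39.986.
T = 100·t = 3999 K → 4000 K to the nearest 100 K.

4000 K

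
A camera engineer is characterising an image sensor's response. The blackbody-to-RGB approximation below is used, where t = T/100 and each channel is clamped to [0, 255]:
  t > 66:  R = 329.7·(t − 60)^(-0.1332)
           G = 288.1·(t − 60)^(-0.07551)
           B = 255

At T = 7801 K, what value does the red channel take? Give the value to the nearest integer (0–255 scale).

224

t = 7801/100 = 78.01; the t > 66 branch applies.
R = 329.7·(78.01 − 60)^(-0.1332) = 329.7·18.01^(-0.1332) = 329.7·0.68040 = 224.329.
Rounded: 224.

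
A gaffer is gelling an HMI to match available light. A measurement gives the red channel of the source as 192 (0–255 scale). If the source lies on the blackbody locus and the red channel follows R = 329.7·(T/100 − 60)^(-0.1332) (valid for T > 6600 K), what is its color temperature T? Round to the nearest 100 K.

11800 K

(t − 60)^(-0.1332) = 192/329.7 = 0.58235.
t − 60 = 0.58235^(1/-0.1332) = 0.58235^(-7.508) = 57.929, so t = 117.929.
T = 100·t = 11793 K → 11800 K to the nearest 100 K.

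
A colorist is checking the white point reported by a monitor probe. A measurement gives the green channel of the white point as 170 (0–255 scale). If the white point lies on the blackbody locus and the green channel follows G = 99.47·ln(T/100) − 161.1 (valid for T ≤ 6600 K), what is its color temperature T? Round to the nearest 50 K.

ln t = (170 + 161.1) / 99.47 = 3.3286.
t = e^3.3286 = 27.900.
T = 100·t = 2790 K → 2800 K to the nearest 50 K.

2800 K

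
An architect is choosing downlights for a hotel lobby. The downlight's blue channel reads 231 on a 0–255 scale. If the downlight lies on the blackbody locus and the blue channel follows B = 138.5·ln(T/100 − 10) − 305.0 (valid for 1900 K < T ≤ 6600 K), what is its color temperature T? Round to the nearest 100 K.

5800 K

ln(t − 10) = (231 + 305.0) / 138.5 = 3.8700.
t − 10 = e^3.8700 = 47.944, so t = 57.944.
T = 100·t = 5794 K → 5800 K to the nearest 100 K.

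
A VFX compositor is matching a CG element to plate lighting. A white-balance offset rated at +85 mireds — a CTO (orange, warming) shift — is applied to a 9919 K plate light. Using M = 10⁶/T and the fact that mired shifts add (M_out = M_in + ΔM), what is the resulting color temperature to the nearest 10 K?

M_in = 10⁶/9919 = 100.82 mireds.
M_out = 100.82 + (+85) = 185.82 mireds.
T_out = 10⁶/185.82 = 5381.7 K → 5380 K.

5380 K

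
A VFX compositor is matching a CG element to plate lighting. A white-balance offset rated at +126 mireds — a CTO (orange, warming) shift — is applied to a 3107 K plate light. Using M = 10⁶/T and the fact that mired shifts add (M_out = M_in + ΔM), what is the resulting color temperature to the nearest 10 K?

2230 K

M_in = 10⁶/3107 = 321.85 mireds.
M_out = 321.85 + (+126) = 447.85 mireds.
T_out = 10⁶/447.85 = 2232.9 K → 2230 K.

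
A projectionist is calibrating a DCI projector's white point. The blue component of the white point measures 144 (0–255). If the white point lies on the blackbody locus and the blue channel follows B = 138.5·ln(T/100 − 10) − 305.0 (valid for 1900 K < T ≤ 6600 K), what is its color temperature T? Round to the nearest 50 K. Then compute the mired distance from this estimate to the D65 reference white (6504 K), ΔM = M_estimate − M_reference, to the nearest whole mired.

+128 mireds

ln(t − 10) = (144 + 305.0) / 138.5 = 3.2419.
t − 10 = e^3.2419 = 25.582, so t = 35.582.
T = 100·t = 3558 K → 3550 K to the nearest 50 K.
M_estimate = 10⁶/3550 = 281.69; M_reference = 10⁶/6504 = 153.75.
ΔM = 281.69 − 153.75 = 127.94 → +128 mireds.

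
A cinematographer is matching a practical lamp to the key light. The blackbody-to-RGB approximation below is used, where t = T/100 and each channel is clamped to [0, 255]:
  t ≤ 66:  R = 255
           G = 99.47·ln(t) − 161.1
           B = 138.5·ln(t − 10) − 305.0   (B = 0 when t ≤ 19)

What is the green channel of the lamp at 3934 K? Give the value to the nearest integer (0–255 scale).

204

t = 3934/100 = 39.34; the t ≤ 66 branch applies.
G = 99.47·ln 39.34 − 161.1 = 99.47·3.6722 − 161.1 = 204.178.
Rounded: 204.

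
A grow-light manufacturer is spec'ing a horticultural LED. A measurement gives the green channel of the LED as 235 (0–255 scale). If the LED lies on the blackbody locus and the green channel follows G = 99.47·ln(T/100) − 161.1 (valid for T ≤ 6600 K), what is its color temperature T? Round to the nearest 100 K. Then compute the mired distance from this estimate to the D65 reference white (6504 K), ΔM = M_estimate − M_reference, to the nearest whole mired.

ln t = (235 + 161.1) / 99.47 = 3.9821.
t = e^3.9821 = 53.630.
T = 100·t = 5363 K → 5400 K to the nearest 100 K.
M_estimate = 10⁶/5400 = 185.19; M_reference = 10⁶/6504 = 153.75.
ΔM = 185.19 − 153.75 = 31.43 → +31 mireds.

+31 mireds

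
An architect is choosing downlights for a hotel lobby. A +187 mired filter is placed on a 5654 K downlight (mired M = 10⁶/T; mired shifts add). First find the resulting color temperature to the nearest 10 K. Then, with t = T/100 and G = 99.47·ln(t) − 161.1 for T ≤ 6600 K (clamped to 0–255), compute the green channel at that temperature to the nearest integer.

M_in = 10⁶/5654 = 176.87; M_out = 176.87 + (+187) = 363.87.
T_out = 10⁶/363.87 = 2748.3 K → 2750 K; t = 27.5.
G = 99.47·ln 27.5 − 161.1 = 99.47·3.3142 − 161.1 = 168.562.
Rounded: 169.

169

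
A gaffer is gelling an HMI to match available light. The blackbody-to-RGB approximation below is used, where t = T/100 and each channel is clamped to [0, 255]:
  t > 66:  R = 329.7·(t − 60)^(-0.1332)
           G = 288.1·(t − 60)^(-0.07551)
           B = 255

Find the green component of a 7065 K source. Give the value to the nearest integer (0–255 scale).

241

t = 7065/100 = 70.65; the t > 66 branch applies.
G = 288.1·(70.65 − 60)^(-0.07551) = 288.1·10.65^(-0.07551) = 288.1·0.83642 = 240.973.
Rounded: 241.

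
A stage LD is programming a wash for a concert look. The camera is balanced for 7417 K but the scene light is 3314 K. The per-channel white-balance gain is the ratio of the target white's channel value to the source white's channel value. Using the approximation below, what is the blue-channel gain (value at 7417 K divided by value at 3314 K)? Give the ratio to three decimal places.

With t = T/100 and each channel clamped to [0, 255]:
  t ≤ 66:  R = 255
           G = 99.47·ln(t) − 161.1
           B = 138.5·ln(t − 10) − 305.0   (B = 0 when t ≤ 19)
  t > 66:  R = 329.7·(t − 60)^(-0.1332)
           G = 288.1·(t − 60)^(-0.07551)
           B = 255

At 3314 K (t = 33.14):
  B = 138.5·ln(33.14 − 10) − 305.0 = 138.5·ln 23.14 − 305.0 = 138.5·3.1416 − 305.0 = 130.106.
At 7417 K (t = 74.17):
  B = 255 by definition for t > 66.
Gain = 255.000 / 130.106 = 1.9599 → 1.960.

1.960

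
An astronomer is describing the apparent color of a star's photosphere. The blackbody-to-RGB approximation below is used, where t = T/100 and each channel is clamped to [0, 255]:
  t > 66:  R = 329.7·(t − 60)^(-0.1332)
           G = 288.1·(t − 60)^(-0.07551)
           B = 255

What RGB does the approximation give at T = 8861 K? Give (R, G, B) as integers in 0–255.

t = 8861/100 = 88.61; the t > 66 branch applies.
R = 329.7·(88.61 − 60)^(-0.1332) = 329.7·28.61^(-0.1332) = 329.7·0.63972 = 210.917.
G = 288.1·(88.61 − 60)^(-0.07551) = 288.1·28.61^(-0.07551) = 288.1·0.77628 = 223.646.
B = 255 by definition for t > 66.
Rounded: (211, 224, 255).

(211, 224, 255)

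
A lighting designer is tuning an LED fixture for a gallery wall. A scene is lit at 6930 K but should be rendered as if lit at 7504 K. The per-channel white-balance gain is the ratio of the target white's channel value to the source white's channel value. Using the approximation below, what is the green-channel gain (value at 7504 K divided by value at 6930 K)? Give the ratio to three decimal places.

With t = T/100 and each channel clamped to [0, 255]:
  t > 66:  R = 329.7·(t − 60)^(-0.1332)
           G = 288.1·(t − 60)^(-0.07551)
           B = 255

At 6930 K (t = 69.3):
  G = 288.1·(69.3 − 60)^(-0.07551) = 288.1·9.3^(-0.07551) = 288.1·0.84503 = 243.452.
At 7504 K (t = 75.04):
  G = 288.1·(75.04 − 60)^(-0.07551) = 288.1·15.04^(-0.07551) = 288.1·0.81490 = 234.774.
Gain = 234.774 / 243.452 = 0.9644 → 0.964.

0.964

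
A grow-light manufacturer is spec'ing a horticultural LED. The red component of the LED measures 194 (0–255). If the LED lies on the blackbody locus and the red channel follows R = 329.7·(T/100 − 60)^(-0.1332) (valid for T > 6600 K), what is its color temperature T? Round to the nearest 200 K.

11400 K

(t − 60)^(-0.1332) = 194/329.7 = 0.58841.
t − 60 = 0.58841^(1/-0.1332) = 0.58841^(-7.508) = 53.593, so t = 113.593.
T = 100·t = 11359 K → 11400 K to the nearest 200 K.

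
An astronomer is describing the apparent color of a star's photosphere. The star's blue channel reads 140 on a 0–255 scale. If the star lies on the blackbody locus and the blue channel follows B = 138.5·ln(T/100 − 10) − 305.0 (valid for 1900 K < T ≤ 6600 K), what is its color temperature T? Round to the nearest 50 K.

3500 K

ln(t − 10) = (140 + 305.0) / 138.5 = 3.2130.
t − 10 = e^3.2130 = 24.853, so t = 34.853.
T = 100·t = 3485 K → 3500 K to the nearest 50 K.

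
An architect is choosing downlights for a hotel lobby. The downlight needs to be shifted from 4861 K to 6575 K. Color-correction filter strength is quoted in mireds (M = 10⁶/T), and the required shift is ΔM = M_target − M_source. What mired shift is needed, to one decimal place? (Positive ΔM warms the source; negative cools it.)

-53.6 mireds

M_source = 10⁶/4861 = 205.719; M_target = 10⁶/6575 = 152.091.
ΔM = 152.091 − 205.719 = -53.628 → -53.6 mireds, a cooling shift.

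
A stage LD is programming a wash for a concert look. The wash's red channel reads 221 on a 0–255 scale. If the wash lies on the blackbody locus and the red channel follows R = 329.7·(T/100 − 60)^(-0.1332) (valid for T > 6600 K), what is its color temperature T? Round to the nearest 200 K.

(t − 60)^(-0.1332) = 221/329.7 = 0.67031.
t − 60 = 0.67031^(1/-0.1332) = 0.67031^(-7.508) = 20.149, so t = 80.149.
T = 100·t = 8015 K → 8000 K to the nearest 200 K.

8000 K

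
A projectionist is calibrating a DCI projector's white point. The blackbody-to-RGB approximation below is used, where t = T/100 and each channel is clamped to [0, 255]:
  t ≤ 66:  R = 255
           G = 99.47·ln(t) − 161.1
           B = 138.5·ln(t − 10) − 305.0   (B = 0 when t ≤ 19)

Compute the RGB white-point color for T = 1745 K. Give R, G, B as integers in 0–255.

R=255, G=123, B=0

t = 1745/100 = 17.45; the t ≤ 66 branch applies.
R = 255 by definition for t ≤ 66.
G = 99.47·ln 17.45 − 161.1 = 99.47·2.8593 − 161.1 = 123.319.
t = 17.45 ≤ 19, so B = 0.
Rounded: (255, 123, 0).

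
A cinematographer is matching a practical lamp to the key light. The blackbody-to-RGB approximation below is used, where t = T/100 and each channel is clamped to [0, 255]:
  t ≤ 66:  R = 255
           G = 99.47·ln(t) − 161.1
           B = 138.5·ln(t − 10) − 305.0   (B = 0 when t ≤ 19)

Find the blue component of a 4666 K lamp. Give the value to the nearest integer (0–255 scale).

t = 4666/100 = 46.66; the t ≤ 66 branch applies.
B = 138.5·ln(46.66 − 10) − 305.0 = 138.5·ln 36.66 − 305.0 = 138.5·3.6017 − 305.0 = 193.834.
Rounded: 194.

194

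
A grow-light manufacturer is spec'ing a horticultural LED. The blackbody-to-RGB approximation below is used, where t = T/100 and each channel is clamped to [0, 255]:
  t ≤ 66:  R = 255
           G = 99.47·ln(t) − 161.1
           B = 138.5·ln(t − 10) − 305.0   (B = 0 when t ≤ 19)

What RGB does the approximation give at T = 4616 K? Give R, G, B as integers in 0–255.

t = 4616/100 = 46.16; the t ≤ 66 branch applies.
R = 255 by definition for t ≤ 66.
G = 99.47·ln 46.16 − 161.1 = 99.47·3.8321 − 161.1 = 220.080.
B = 138.5·ln(46.16 − 10) − 305.0 = 138.5·ln 36.16 − 305.0 = 138.5·3.5880 − 305.0 = 191.932.
Rounded: (255, 220, 192).

R=255, G=220, B=192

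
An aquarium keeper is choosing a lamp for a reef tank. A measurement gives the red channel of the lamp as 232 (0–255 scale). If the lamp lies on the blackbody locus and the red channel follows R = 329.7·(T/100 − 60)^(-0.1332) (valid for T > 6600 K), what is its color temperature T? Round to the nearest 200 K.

(t − 60)^(-0.1332) = 232/329.7 = 0.70367.
t − 60 = 0.70367^(1/-0.1332) = 0.70367^(-7.508) = 13.992, so t = 73.992.
T = 100·t = 7399 K → 7400 K to the nearest 200 K.

7400 K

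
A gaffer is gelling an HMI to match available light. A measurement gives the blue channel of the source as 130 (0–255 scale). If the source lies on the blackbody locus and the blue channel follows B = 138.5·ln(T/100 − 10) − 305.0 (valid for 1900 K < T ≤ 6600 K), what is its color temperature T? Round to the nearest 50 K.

3300 K

ln(t − 10) = (130 + 305.0) / 138.5 = 3.1408.
t − 10 = e^3.1408 = 23.122, so t = 33.122.
T = 100·t = 3312 K → 3300 K to the nearest 50 K.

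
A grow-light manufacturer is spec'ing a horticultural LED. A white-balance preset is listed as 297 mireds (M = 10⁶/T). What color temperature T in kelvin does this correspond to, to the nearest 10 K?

3370 K

T = 10⁶ / 297 = 3367.00 K → 3370 K.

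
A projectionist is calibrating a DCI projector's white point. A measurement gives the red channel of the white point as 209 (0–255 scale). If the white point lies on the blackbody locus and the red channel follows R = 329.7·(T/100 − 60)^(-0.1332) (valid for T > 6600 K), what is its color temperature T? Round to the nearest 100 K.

9100 K

(t − 60)^(-0.1332) = 209/329.7 = 0.63391.
t − 60 = 0.63391^(1/-0.1332) = 0.63391^(-7.508) = 30.639, so t = 90.639.
T = 100·t = 9064 K → 9100 K to the nearest 100 K.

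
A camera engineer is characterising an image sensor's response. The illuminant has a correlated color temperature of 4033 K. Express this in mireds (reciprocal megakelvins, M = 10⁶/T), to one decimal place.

M = 10⁶ / 4033 = 247.954 → 248.0 mireds.

248.0 mireds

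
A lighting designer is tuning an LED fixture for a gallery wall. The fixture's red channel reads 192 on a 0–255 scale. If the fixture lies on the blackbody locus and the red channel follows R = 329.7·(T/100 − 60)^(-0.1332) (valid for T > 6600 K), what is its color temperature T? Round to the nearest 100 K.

(t − 60)^(-0.1332) = 192/329.7 = 0.58235.
t − 60 = 0.58235^(1/-0.1332) = 0.58235^(-7.508) = 57.929, so t = 117.929.
T = 100·t = 11793 K → 11800 K to the nearest 100 K.

11800 K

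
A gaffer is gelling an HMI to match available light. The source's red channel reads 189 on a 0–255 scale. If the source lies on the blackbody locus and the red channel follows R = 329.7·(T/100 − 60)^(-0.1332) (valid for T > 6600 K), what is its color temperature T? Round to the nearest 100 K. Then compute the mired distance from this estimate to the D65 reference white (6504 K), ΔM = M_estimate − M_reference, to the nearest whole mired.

(t − 60)^(-0.1332) = 189/329.7 = 0.57325.
t − 60 = 0.57325^(1/-0.1332) = 0.57325^(-7.508) = 65.199, so t = 125.199.
T = 100·t = 12520 K → 12500 K to the nearest 100 K.
M_estimate = 10⁶/12500 = 80.00; M_reference = 10⁶/6504 = 153.75.
ΔM = 80.00 − 153.75 = -73.75 → -74 mireds.

-74 mireds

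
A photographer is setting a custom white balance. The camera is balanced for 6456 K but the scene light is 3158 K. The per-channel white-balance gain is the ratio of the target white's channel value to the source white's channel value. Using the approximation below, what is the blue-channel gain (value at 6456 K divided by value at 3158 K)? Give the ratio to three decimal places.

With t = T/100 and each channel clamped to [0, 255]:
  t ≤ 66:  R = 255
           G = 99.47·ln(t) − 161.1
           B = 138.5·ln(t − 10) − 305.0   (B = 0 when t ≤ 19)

At 3158 K (t = 31.58):
  B = 138.5·ln(31.58 − 10) − 305.0 = 138.5·ln 21.58 − 305.0 = 138.5·3.0718 − 305.0 = 120.440.
At 6456 K (t = 64.56):
  B = 138.5·ln(64.56 − 10) − 305.0 = 138.5·ln 54.56 − 305.0 = 138.5·3.9993 − 305.0 = 248.903.
Gain = 248.903 / 120.440 = 2.0666 → 2.067.

2.067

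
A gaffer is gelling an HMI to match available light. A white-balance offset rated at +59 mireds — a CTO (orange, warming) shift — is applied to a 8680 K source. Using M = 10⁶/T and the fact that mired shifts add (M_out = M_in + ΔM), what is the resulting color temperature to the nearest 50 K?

M_in = 10⁶/8680 = 115.21 mireds.
M_out = 115.21 + (+59) = 174.21 mireds.
T_out = 10⁶/174.21 = 5740.3 K → 5750 K.

5750 K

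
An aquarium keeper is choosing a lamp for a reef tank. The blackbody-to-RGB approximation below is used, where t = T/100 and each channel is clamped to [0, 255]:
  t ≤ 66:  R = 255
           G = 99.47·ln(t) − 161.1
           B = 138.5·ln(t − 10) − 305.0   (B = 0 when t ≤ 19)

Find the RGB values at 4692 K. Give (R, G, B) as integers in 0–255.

t = 4692/100 = 46.92; the t ≤ 66 branch applies.
R = 255 by definition for t ≤ 66.
G = 99.47·ln 46.92 − 161.1 = 99.47·3.8484 − 161.1 = 221.705.
B = 138.5·ln(46.92 − 10) − 305.0 = 138.5·ln 36.92 − 305.0 = 138.5·3.6088 − 305.0 = 194.812.
Rounded: (255, 222, 195).

(255, 222, 195)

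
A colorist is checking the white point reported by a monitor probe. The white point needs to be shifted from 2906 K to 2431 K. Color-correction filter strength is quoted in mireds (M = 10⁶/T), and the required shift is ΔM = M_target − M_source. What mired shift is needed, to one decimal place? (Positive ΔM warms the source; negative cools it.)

+67.2 mireds

M_source = 10⁶/2906 = 344.116; M_target = 10⁶/2431 = 411.353.
ΔM = 411.353 − 344.116 = 67.238 → +67.2 mireds, a warming shift.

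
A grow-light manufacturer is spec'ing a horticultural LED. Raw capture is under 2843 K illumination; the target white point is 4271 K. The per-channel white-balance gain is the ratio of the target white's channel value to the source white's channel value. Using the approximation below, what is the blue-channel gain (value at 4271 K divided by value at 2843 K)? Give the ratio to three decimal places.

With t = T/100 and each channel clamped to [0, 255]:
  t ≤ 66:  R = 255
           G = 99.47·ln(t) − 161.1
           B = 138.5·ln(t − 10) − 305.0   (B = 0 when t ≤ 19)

At 2843 K (t = 28.43):
  B = 138.5·ln(28.43 − 10) − 305.0 = 138.5·ln 18.43 − 305.0 = 138.5·2.9140 − 305.0 = 98.586.
At 4271 K (t = 42.71):
  B = 138.5·ln(42.71 − 10) − 305.0 = 138.5·ln 32.71 − 305.0 = 138.5·3.4877 − 305.0 = 178.044.
Gain = 178.044 / 98.586 = 1.8060 → 1.806.

1.806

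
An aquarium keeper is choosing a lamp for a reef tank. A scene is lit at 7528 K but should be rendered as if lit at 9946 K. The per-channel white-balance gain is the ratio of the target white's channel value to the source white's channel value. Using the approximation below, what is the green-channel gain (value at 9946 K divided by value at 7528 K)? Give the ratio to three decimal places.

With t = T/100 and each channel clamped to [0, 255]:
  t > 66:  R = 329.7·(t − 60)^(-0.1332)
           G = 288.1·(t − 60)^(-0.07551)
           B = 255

0.931

At 7528 K (t = 75.28):
  G = 288.1·(75.28 − 60)^(-0.07551) = 288.1·15.28^(-0.07551) = 288.1·0.81393 = 234.493.
At 9946 K (t = 99.46):
  G = 288.1·(99.46 − 60)^(-0.07551) = 288.1·39.46^(-0.07551) = 288.1·0.75766 = 218.282.
Gain = 218.282 / 234.493 = 0.9309 → 0.931.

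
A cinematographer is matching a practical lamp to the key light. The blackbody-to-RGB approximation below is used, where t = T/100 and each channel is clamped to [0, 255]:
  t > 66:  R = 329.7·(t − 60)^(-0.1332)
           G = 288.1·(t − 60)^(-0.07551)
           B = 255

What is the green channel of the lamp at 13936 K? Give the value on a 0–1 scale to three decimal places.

0.812

t = 13936/100 = 139.36; the t > 66 branch applies.
G = 288.1·(139.36 − 60)^(-0.07551) = 288.1·79.36^(-0.07551) = 288.1·0.71872 = 207.064.
On a 0–1 scale: 207.064/255 = 0.8120 → 0.812.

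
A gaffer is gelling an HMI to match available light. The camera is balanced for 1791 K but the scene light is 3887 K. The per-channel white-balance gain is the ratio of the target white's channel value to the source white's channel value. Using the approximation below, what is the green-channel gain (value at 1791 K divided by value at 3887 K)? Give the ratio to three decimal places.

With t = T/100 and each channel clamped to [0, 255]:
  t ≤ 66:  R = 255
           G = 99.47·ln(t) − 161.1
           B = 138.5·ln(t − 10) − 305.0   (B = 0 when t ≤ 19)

At 3887 K (t = 38.87):
  G = 99.47·ln 38.87 − 161.1 = 99.47·3.6602 − 161.1 = 202.982.
At 1791 K (t = 17.91):
  G = 99.47·ln 17.91 − 161.1 = 99.47·2.8854 − 161.1 = 125.907.
Gain = 125.907 / 202.982 = 0.6203 → 0.620.

0.620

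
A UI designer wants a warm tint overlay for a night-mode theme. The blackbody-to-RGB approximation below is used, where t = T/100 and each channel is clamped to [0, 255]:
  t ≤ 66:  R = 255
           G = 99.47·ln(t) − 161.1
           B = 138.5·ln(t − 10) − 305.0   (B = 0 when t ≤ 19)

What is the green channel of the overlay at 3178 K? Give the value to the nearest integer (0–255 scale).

183

t = 3178/100 = 31.78; the t ≤ 66 branch applies.
G = 99.47·ln 31.78 − 161.1 = 99.47·3.4588 − 161.1 = 182.951.
Rounded: 183.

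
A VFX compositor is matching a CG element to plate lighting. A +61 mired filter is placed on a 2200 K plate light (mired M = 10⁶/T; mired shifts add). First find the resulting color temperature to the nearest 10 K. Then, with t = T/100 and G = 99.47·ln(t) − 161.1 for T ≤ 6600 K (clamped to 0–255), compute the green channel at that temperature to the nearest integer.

134

M_in = 10⁶/2200 = 454.55; M_out = 454.55 + (+61) = 515.55.
T_out = 10⁶/515.55 = 1939.7 K → 1940 K; t = 19.4.
G = 99.47·ln 19.4 − 161.1 = 99.47·2.9653 − 161.1 = 133.856.
Rounded: 134.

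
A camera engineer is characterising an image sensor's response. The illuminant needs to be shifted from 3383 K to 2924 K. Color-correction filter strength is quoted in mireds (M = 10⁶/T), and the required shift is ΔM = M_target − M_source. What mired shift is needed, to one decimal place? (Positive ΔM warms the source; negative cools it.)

+46.4 mireds

M_source = 10⁶/3383 = 295.596; M_target = 10⁶/2924 = 341.997.
ΔM = 341.997 − 295.596 = 46.402 → +46.4 mireds, a warming shift.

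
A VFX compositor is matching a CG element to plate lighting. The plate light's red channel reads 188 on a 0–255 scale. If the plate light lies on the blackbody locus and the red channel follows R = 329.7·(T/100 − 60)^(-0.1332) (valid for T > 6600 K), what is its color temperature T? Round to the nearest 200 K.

(t − 60)^(-0.1332) = 188/329.7 = 0.57022.
t − 60 = 0.57022^(1/-0.1332) = 0.57022^(-7.508) = 67.848, so t = 127.848.
T = 100·t = 12785 K → 12800 K to the nearest 200 K.

12800 K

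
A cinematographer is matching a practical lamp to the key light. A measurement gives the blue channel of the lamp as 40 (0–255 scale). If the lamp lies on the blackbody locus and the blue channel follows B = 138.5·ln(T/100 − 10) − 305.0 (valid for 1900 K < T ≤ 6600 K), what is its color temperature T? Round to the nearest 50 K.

2200 K

ln(t − 10) = (40 + 305.0) / 138.5 = 2.4910.
t − 10 = e^2.4910 = 12.073, so t = 22.073.
T = 100·t = 2207 K → 2200 K to the nearest 50 K.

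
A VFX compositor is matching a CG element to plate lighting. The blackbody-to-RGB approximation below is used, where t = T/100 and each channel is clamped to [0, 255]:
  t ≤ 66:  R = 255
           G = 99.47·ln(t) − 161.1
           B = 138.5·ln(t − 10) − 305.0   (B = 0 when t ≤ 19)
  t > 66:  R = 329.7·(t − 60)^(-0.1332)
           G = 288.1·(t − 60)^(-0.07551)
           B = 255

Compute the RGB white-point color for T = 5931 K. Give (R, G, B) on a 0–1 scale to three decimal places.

(1.000, 0.961, 0.921)

t = 5931/100 = 59.31; the t ≤ 66 branch applies.
R = 255 by definition for t ≤ 66.
G = 99.47·ln 59.31 − 161.1 = 99.47·4.0828 − 161.1 = 245.014.
B = 138.5·ln(59.31 − 10) − 305.0 = 138.5·ln 49.31 − 305.0 = 138.5·3.8981 − 305.0 = 234.891.
Dividing each by 255: (1.0000, 0.9608, 0.9211) → (1.000, 0.961, 0.921).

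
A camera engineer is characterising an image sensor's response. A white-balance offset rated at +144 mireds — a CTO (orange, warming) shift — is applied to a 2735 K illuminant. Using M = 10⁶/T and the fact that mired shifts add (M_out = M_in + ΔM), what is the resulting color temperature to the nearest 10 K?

M_in = 10⁶/2735 = 365.63 mireds.
M_out = 365.63 + (+144) = 509.63 mireds.
T_out = 10⁶/509.63 = 1962.2 K → 1960 K.

1960 K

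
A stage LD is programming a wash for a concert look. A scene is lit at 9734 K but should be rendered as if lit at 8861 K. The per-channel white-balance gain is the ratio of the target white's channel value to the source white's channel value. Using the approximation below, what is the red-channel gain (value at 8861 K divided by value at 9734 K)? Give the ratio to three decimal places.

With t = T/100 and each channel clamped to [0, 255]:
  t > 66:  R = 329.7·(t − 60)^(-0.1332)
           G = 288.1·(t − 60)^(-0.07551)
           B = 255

1.036

At 9734 K (t = 97.34):
  R = 329.7·(97.34 − 60)^(-0.1332) = 329.7·37.34^(-0.1332) = 329.7·0.61743 = 203.566.
At 8861 K (t = 88.61):
  R = 329.7·(88.61 − 60)^(-0.1332) = 329.7·28.61^(-0.1332) = 329.7·0.63972 = 210.917.
Gain = 210.917 / 203.566 = 1.0361 → 1.036.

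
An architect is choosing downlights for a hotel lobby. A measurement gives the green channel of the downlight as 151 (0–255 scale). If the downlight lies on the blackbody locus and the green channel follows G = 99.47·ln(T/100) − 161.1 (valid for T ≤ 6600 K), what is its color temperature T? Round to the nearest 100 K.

2300 K

ln t = (151 + 161.1) / 99.47 = 3.1376.
t = e^3.1376 = 23.049.
T = 100·t = 2305 K → 2300 K to the nearest 100 K.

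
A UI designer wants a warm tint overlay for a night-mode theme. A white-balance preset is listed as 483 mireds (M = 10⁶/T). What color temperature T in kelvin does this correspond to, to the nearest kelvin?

T = 10⁶ / 483 = 2070.39 K → 2070 K.

2070 K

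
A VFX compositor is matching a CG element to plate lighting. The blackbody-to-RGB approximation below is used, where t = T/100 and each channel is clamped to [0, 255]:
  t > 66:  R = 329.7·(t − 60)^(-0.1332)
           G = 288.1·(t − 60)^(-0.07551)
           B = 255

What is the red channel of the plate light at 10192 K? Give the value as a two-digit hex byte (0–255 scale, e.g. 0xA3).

0xC8

t = 10192/100 = 101.92; the t > 66 branch applies.
R = 329.7·(101.92 − 60)^(-0.1332) = 329.7·41.92^(-0.1332) = 329.7·0.60799 = 200.453.
Rounded: 200; in hex, 0xC8.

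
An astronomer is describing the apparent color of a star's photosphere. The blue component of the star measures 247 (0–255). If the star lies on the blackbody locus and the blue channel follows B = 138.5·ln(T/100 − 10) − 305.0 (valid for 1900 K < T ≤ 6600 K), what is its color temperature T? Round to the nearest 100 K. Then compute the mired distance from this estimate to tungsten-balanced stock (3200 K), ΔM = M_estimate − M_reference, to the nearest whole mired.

ln(t − 10) = (247 + 305.0) / 138.5 = 3.9856.
t − 10 = e^3.9856 = 53.815, so t = 63.815.
T = 100·t = 6382 K → 6400 K to the nearest 100 K.
M_estimate = 10⁶/6400 = 156.25; M_reference = 10⁶/3200 = 312.50.
ΔM = 156.25 − 312.50 = -156.25 → -156 mireds.

-156 mireds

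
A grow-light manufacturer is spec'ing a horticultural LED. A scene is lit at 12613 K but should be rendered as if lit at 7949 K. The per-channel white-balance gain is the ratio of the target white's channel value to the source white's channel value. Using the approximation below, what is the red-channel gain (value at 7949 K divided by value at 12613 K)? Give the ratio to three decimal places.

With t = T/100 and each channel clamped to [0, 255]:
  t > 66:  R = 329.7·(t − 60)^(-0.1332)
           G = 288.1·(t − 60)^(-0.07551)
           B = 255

1.177

At 12613 K (t = 126.13):
  R = 329.7·(126.13 − 60)^(-0.1332) = 329.7·66.13^(-0.1332) = 329.7·0.57217 = 188.644.
At 7949 K (t = 79.49):
  R = 329.7·(79.49 − 60)^(-0.1332) = 329.7·19.49^(-0.1332) = 329.7·0.67328 = 221.981.
Gain = 221.981 / 188.644 = 1.1767 → 1.177.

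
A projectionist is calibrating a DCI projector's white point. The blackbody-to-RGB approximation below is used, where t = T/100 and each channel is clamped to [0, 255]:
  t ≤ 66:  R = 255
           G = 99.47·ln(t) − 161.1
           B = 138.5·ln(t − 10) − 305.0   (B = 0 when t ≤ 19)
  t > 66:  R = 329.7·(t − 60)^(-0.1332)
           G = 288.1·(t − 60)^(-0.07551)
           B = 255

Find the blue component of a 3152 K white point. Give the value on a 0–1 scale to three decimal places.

t = 3152/100 = 31.52; the t ≤ 66 branch applies.
B = 138.5·ln(31.52 − 10) − 305.0 = 138.5·ln 21.52 − 305.0 = 138.5·3.0690 − 305.0 = 120.054.
On a 0–1 scale: 120.054/255 = 0.4708 → 0.471.

0.471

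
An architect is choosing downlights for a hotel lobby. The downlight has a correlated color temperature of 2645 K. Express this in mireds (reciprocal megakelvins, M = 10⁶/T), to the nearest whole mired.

378 mireds

M = 10⁶ / 2645 = 378.072 → 378 mireds.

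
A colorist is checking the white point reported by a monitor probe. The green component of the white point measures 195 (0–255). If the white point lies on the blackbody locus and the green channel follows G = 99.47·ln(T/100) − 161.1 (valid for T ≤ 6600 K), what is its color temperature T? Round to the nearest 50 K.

3600 K

ln t = (195 + 161.1) / 99.47 = 3.5800.
t = e^3.5800 = 35.873.
T = 100·t = 3587 K → 3600 K to the nearest 50 K.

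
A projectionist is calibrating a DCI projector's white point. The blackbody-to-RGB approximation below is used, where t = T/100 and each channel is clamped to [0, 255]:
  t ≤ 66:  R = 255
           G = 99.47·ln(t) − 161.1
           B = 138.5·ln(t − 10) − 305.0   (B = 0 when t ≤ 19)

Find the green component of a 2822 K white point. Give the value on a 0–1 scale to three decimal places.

0.671

t = 2822/100 = 28.22; the t ≤ 66 branch applies.
G = 99.47·ln 28.22 − 161.1 = 99.47·3.3400 − 161.1 = 171.133.
On a 0–1 scale: 171.133/255 = 0.6711 → 0.671.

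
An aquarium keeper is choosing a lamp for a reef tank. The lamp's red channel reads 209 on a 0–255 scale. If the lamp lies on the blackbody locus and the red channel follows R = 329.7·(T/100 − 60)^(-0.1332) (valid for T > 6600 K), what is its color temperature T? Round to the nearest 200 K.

9000 K

(t − 60)^(-0.1332) = 209/329.7 = 0.63391.
t − 60 = 0.63391^(1/-0.1332) = 0.63391^(-7.508) = 30.639, so t = 90.639.
T = 100·t = 9064 K → 9000 K to the nearest 200 K.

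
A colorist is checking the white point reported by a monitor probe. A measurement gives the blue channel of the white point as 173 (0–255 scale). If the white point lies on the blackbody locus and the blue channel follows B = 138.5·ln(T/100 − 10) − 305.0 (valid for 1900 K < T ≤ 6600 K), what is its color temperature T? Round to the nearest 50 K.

4150 K

ln(t − 10) = (173 + 305.0) / 138.5 = 3.4513.
t − 10 = e^3.4513 = 31.540, so t = 41.540.
T = 100·t = 4154 K → 4150 K to the nearest 50 K.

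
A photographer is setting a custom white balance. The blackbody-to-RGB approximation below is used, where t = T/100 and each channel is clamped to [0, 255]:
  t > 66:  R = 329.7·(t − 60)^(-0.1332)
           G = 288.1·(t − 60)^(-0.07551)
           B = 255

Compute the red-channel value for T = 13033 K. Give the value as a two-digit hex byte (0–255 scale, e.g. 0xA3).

0xBB

t = 13033/100 = 130.33; the t > 66 branch applies.
R = 329.7·(130.33 − 60)^(-0.1332) = 329.7·70.33^(-0.1332) = 329.7·0.56749 = 187.103.
Rounded: 187; in hex, 0xBB.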